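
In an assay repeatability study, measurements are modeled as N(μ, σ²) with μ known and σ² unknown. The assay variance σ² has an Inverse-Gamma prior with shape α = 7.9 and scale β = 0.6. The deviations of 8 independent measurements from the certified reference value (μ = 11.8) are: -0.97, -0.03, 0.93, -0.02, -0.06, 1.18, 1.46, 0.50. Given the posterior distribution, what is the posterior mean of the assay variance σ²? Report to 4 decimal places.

0.3112

With known mean μ and an Inverse-Gamma(α, β) prior on σ², the Normal likelihood is conjugate: posterior is Inv-Gamma(α + n/2, β + Σ(xᵢ−μ)²/2).
Σ(xᵢ−μ)² = (-0.97)² + (-0.03)² + (0.93)² + (-0.02)² + (-0.06)² + (1.18)² + (1.46)² + (0.50)² = 5.5847.
Posterior: Inv-Gamma(7.9 + 8/2, 0.6 + 5.5847/2) = Inv-Gamma(11.90, 3.39235).
E[σ²|data] = β/(α−1) = 3.39235/10.90 = 0.3112.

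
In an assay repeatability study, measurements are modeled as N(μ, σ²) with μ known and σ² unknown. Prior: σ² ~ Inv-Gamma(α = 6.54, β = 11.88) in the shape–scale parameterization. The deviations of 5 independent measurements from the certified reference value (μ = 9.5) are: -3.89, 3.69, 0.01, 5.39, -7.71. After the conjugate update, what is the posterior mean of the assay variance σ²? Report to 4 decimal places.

8.7689

With known mean μ and an Inverse-Gamma(α, β) prior on σ², the Normal likelihood is conjugate: posterior is Inv-Gamma(α + n/2, β + Σ(xᵢ−μ)²/2).
Σ(xᵢ−μ)² = (-3.89)² + (3.69)² + (0.01)² + (5.39)² + (-7.71)² = 117.2445.
Posterior: Inv-Gamma(6.54 + 5/2, 11.88 + 117.2445/2) = Inv-Gamma(9.04, 70.50225).
E[σ²|data] = β/(α−1) = 70.50225/8.04 = 8.7689.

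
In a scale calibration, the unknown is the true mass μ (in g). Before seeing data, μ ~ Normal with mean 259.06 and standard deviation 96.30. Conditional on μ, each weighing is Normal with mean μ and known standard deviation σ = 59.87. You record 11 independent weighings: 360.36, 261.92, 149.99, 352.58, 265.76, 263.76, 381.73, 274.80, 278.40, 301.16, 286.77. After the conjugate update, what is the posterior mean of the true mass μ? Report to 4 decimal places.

For Normal data with known variance σ², a Normal(μ₀, σ₀²) prior on μ is conjugate. Posterior precision = 1/σ₀² + n/σ²; posterior mean is the precision-weighted average of μ₀ and x̄.
Σxᵢ = 360.36 + 261.92 + 149.99 + 352.58 + 265.76 + 263.76 + 381.73 + 274.80 + 278.40 + 301.16 + 286.77 = 3177.23, so n·x̄ = 3177.23.
σ₀² = 96.30² = 9273.69, σ² = 59.87² = 3584.4169; σ² + n·σ₀² = 3584.4169 + 11·9273.69 = 105595.0069.
Posterior mean = (μ₀/σ₀² + n·x̄/σ²)/(1/σ₀² + n/σ²) = (σ²·μ₀ + σ₀²·n·x̄)/(σ² + n·σ₀²) = (3584.4169·259.06 + 9273.69·3177.23)/105595.0069 = 30393225.120814/105595.0069 = 287.8282.

287.8282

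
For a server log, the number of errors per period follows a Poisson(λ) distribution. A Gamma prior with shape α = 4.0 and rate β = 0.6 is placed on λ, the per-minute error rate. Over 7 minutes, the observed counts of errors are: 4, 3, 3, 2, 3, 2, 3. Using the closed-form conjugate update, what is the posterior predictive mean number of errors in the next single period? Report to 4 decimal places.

3.1579

With a Gamma(shape α, rate β) prior, the Poisson likelihood is conjugate: the posterior is Gamma(α + ΣXᵢ, β + n).
Sum of counts S = 20 over n = 7 minutes.
Posterior: Gamma(α+S, β+n) = Gamma(4.0+20, 0.6+7) = Gamma(24.0, 7.6).
The predictive distribution for one future period is NegBinom with mean α/β = 3.1579.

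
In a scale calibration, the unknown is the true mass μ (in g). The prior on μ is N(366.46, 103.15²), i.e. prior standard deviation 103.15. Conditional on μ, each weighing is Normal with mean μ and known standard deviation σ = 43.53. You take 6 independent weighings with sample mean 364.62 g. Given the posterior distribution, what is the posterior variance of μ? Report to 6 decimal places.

For Normal data with known variance σ², a Normal(μ₀, σ₀²) prior on μ is conjugate. Posterior precision = 1/σ₀² + n/σ²; posterior mean is the precision-weighted average of μ₀ and x̄.
σ₀² = 103.15² = 10639.9225, σ² = 43.53² = 1894.8609; σ² + n·σ₀² = 1894.8609 + 6·10639.9225 = 65734.3959.
Posterior precision = 1/σ₀² + n/σ² = 1/10639.9225 + 6/1894.8609 = (σ² + n·σ₀²)/(σ₀²σ²) = 65734.3959/(10639.9225·1894.8609); posterior variance σₙ² = σ₀²σ²/(σ² + n·σ₀²) = 10639.9225·1894.8609/65734.3959 = 306.706601.

306.706601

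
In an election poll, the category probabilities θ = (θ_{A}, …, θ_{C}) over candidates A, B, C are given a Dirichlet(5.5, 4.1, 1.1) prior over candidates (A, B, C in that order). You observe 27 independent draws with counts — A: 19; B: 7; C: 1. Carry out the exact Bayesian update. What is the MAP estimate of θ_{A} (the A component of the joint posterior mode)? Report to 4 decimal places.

The Dirichlet prior is conjugate to the Multinomial likelihood: each posterior αⱼ = prior αⱼ + observed count nⱼ.
Posterior concentration: (24.5, 11.1, 2.1), total = 37.7.
Joint mode component: (α_{A}−1)/(Σα−K) = 23.5/34.7 = 0.6772.

0.6772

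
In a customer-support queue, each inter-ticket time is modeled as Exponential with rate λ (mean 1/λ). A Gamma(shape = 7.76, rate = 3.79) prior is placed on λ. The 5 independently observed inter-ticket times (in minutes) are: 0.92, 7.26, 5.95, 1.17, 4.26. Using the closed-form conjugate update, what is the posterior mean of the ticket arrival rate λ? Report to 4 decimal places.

0.5465

With a Gamma(shape α, rate β) prior on the exponential rate λ, the posterior after n observations with total T = Σxᵢ is Gamma(α+n, β+T).
Sum of observations T = 19.56 minutes; n = 5.
Posterior: Gamma(7.76+5, 3.79+19.56) = Gamma(12.76, 23.35).
Posterior mean of λ = α/β = 12.76/23.35 = 0.5465.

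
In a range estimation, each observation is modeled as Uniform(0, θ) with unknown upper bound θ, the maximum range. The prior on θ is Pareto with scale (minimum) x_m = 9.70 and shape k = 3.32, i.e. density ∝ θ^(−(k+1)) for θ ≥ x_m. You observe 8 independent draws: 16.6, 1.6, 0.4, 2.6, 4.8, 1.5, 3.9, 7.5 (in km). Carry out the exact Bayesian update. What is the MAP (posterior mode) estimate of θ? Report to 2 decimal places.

16.60

A Pareto(scale x_m, shape k) prior on the upper bound θ of Uniform(0, θ) is conjugate: posterior is Pareto(max(x_m, max xᵢ), k + n).
Sample maximum = 16.6; prior scale x_m = 9.70 → posterior scale = max = 16.60.
Posterior shape = 3.32 + 8 = 11.32.
The Pareto density is decreasing on [x_m, ∞), so the mode is x_m = 16.60.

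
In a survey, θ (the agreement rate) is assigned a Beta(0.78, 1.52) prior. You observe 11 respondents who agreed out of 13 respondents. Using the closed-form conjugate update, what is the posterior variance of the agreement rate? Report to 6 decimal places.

The Beta prior is conjugate to a Binomial/Bernoulli likelihood; the update adds successes to α and failures to β.
Posterior: Beta(α+k, β+n−k) = Beta(0.78+11, 1.52+2) = Beta(11.78, 3.52).
Var = αβ/((α+β)²(α+β+1)) = 11.78·3.52/(15.30²·16.30) = 0.010867.

0.010867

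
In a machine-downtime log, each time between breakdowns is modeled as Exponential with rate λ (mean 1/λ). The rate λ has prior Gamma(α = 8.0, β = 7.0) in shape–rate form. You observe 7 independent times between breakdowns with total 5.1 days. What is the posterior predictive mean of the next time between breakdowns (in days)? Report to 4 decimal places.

0.8643

With a Gamma(shape α, rate β) prior on the exponential rate λ, the posterior after n observations with total T = Σxᵢ is Gamma(α+n, β+T).
Posterior: Gamma(8.0+7, 7.0+5.1) = Gamma(15.0, 12.1).
The predictive distribution for the next observation is Lomax; its mean is β/(α−1) = 12.1/14.0 = 0.8643.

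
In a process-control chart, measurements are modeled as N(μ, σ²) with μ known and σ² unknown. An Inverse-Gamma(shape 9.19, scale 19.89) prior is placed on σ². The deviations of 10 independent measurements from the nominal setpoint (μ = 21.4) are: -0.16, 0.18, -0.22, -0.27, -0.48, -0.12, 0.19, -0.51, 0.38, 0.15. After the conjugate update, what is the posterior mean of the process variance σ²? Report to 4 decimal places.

1.5416

With known mean μ and an Inverse-Gamma(α, β) prior on σ², the Normal likelihood is conjugate: posterior is Inv-Gamma(α + n/2, β + Σ(xᵢ−μ)²/2).
Σ(xᵢ−μ)² = (-0.16)² + (0.18)² + (-0.22)² + (-0.27)² + (-0.48)² + (-0.12)² + (0.19)² + (-0.51)² + (0.38)² + (0.15)² = 0.8872.
Posterior: Inv-Gamma(9.19 + 10/2, 19.89 + 0.8872/2) = Inv-Gamma(14.19, 20.33360).
E[σ²|data] = β/(α−1) = 20.33360/13.19 = 1.5416.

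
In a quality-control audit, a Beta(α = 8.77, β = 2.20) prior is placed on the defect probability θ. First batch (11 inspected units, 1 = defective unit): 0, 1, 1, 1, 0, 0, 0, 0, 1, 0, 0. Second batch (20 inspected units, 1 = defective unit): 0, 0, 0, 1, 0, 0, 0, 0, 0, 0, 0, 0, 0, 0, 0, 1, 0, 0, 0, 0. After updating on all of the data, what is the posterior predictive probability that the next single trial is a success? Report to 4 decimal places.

The Beta prior is conjugate to a Binomial/Bernoulli likelihood; the update adds successes to α and failures to β.
After batch 1: Beta(8.77+4, 2.20+7) = Beta(12.77, 9.20).
After batch 2: Beta(12.77+2, 9.20+18) = Beta(14.77, 27.20).
For a single future Bernoulli trial, P(success | data) = α/(α+β) = 0.3519.

0.3519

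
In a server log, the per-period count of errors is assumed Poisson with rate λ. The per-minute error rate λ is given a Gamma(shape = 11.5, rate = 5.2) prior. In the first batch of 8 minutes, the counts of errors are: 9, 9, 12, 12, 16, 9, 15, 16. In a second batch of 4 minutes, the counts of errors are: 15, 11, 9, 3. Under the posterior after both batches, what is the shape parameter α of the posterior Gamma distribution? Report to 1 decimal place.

147.5

With a Gamma(shape α, rate β) prior, the Poisson likelihood is conjugate: the posterior is Gamma(α + ΣXᵢ, β + n).
Batch 1: sum of counts S = 98 over n = 8 minutes.
After batch 1: Gamma(α+S, β+n) = Gamma(11.5+98, 5.2+8) = Gamma(109.5, 13.2).
Batch 2: sum of counts S = 38 over n = 4 minutes.
After batch 2: Gamma(α+S, β+n) = Gamma(109.5+38, 13.2+4) = Gamma(147.5, 17.2).
Posterior α = 147.5.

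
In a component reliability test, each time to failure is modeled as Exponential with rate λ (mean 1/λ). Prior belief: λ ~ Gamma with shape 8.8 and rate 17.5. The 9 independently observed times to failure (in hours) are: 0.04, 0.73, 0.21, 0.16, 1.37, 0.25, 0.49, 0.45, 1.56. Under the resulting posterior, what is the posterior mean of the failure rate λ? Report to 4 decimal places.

0.7821

With a Gamma(shape α, rate β) prior on the exponential rate λ, the posterior after n observations with total T = Σxᵢ is Gamma(α+n, β+T).
Sum of observations T = 5.26 hours; n = 9.
Posterior: Gamma(8.8+9, 17.5+5.26) = Gamma(17.8, 22.76).
Posterior mean of λ = α/β = 17.8/22.76 = 0.7821.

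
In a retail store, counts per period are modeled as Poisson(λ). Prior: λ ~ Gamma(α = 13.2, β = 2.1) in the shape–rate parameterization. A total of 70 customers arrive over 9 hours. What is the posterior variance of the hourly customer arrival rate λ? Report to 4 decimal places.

0.6753

With a Gamma(shape α, rate β) prior, the Poisson likelihood is conjugate: the posterior is Gamma(α + ΣXᵢ, β + n).
Posterior: Gamma(α+S, β+n) = Gamma(13.2+70, 2.1+9) = Gamma(83.2, 11.1).
Var = α/β² = 83.2/11.1² = 0.6753.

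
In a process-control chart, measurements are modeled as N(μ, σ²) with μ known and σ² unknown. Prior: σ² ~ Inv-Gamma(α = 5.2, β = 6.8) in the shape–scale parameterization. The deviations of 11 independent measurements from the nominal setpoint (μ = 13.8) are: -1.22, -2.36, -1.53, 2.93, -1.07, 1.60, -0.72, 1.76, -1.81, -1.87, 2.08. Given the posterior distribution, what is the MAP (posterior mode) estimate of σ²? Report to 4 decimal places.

2.1369

With known mean μ and an Inverse-Gamma(α, β) prior on σ², the Normal likelihood is conjugate: posterior is Inv-Gamma(α + n/2, β + Σ(xᵢ−μ)²/2).
Σ(xᵢ−μ)² = (-1.22)² + (-2.36)² + (-1.53)² + (2.93)² + (-1.07)² + (1.60)² + (-0.72)² + (1.76)² + (-1.81)² + (-1.87)² + (2.08)² = 36.4041.
Posterior: Inv-Gamma(5.2 + 11/2, 6.8 + 36.4041/2) = Inv-Gamma(10.70, 25.00205).
Mode = β/(α+1) = 25.00205/11.70 = 2.1369.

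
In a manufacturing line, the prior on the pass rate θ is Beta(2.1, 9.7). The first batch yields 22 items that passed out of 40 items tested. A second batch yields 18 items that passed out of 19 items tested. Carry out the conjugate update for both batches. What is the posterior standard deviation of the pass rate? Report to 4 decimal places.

The Beta prior is conjugate to a Binomial/Bernoulli likelihood; the update adds successes to α and failures to β.
After batch 1: Beta(2.1+22, 9.7+18) = Beta(24.1, 27.7).
After batch 2: Beta(24.1+18, 27.7+1) = Beta(42.1, 28.7).
Var = αβ/((α+β)²(α+β+1)) = 42.1·28.7/(70.8²·71.8) = 0.00335717; SD = √0.00335717 = 0.0579.

0.0579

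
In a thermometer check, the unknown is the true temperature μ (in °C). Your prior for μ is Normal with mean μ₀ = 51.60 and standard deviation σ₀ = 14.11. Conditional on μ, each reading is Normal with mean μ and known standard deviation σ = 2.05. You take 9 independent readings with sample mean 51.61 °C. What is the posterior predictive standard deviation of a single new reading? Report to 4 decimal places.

2.1606

For Normal data with known variance σ², a Normal(μ₀, σ₀²) prior on μ is conjugate. Posterior precision = 1/σ₀² + n/σ²; posterior mean is the precision-weighted average of μ₀ and x̄.
σ₀² = 14.11² = 199.0921, σ² = 2.05² = 4.2025; σ² + n·σ₀² = 4.2025 + 9·199.0921 = 1796.0314.
Posterior precision = 1/σ₀² + n/σ² = 1/199.0921 + 9/4.2025 = (σ² + n·σ₀²)/(σ₀²σ²) = 1796.0314/(199.0921·4.2025); posterior variance σₙ² = σ₀²σ²/(σ² + n·σ₀²) = 199.0921·4.2025/1796.0314 = 0.465852.
Predictive variance for one new observation = σₙ² + σ² = 199.0921·4.2025/1796.0314 + 4.2025 = σ²·(σ₀² + 1796.0314)/1796.0314 = 4.2025·1995.1235/1796.0314 = 4.668352; SD = √(4.2025·1995.1235/1796.0314) = 2.1606.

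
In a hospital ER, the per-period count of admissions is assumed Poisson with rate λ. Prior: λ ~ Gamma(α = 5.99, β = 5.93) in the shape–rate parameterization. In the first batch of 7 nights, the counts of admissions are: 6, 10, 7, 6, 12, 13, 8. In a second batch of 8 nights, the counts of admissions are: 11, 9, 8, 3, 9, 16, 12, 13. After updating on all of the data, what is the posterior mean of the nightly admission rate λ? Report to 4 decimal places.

With a Gamma(shape α, rate β) prior, the Poisson likelihood is conjugate: the posterior is Gamma(α + ΣXᵢ, β + n).
Batch 1: sum of counts S = 62 over n = 7 nights.
After batch 1: Gamma(α+S, β+n) = Gamma(5.99+62, 5.93+7) = Gamma(67.99, 12.93).
Batch 2: sum of counts S = 81 over n = 8 nights.
After batch 2: Gamma(α+S, β+n) = Gamma(67.99+81, 12.93+8) = Gamma(148.99, 20.93).
Posterior mean = α/β = 148.99/20.93 = 7.1185.

7.1185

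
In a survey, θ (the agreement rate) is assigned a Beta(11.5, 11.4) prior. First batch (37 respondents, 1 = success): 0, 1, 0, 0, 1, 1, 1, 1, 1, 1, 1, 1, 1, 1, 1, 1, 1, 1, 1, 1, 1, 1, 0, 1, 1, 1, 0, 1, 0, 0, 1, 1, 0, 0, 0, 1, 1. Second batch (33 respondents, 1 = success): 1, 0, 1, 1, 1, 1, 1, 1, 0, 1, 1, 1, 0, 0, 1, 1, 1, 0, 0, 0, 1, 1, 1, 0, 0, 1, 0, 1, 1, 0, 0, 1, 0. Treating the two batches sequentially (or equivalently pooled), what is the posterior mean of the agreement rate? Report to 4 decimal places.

The Beta prior is conjugate to a Binomial/Bernoulli likelihood; the update adds successes to α and failures to β.
After batch 1: Beta(11.5+27, 11.4+10) = Beta(38.5, 21.4).
After batch 2: Beta(38.5+20, 21.4+13) = Beta(58.5, 34.4).
Posterior mean = α/(α+β) = 58.5/92.9 = 0.6297.

0.6297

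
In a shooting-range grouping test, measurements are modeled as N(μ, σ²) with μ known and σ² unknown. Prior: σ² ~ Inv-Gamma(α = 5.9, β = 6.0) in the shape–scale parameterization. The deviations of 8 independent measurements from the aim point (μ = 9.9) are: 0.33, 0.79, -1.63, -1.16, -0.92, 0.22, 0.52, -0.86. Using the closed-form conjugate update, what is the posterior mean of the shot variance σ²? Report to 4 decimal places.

1.0472

With known mean μ and an Inverse-Gamma(α, β) prior on σ², the Normal likelihood is conjugate: posterior is Inv-Gamma(α + n/2, β + Σ(xᵢ−μ)²/2).
Σ(xᵢ−μ)² = (0.33)² + (0.79)² + (-1.63)² + (-1.16)² + (-0.92)² + (0.22)² + (0.52)² + (-0.86)² = 6.6403.
Posterior: Inv-Gamma(5.9 + 8/2, 6.0 + 6.6403/2) = Inv-Gamma(9.90, 9.32015).
E[σ²|data] = β/(α−1) = 9.32015/8.90 = 1.0472.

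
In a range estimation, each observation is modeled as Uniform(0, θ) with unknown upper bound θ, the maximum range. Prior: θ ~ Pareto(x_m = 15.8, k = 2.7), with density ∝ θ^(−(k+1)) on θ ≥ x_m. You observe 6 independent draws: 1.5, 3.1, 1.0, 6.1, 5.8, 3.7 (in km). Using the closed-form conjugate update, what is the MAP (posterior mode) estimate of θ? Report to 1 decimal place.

A Pareto(scale x_m, shape k) prior on the upper bound θ of Uniform(0, θ) is conjugate: posterior is Pareto(max(x_m, max xᵢ), k + n).
Sample maximum = 6.1; prior scale x_m = 15.8 → posterior scale = max = 15.8.
Posterior shape = 2.7 + 6 = 8.7.
The Pareto density is decreasing on [x_m, ∞), so the mode is x_m = 15.8.

15.8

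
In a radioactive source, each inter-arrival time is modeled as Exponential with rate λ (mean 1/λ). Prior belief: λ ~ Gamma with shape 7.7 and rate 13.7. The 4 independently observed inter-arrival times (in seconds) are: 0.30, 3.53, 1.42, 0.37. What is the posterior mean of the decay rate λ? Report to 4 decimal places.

0.6056

With a Gamma(shape α, rate β) prior on the exponential rate λ, the posterior after n observations with total T = Σxᵢ is Gamma(α+n, β+T).
Sum of observations T = 5.62 seconds; n = 4.
Posterior: Gamma(7.7+4, 13.7+5.62) = Gamma(11.7, 19.32).
Posterior mean of λ = α/β = 11.7/19.32 = 0.6056.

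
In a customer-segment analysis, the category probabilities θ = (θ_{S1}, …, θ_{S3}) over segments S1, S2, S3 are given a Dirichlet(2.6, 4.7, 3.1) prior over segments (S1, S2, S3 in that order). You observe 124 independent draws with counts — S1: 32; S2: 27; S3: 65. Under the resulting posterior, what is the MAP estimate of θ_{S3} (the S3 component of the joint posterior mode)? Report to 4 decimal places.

The Dirichlet prior is conjugate to the Multinomial likelihood: each posterior αⱼ = prior αⱼ + observed count nⱼ.
Posterior concentration: (34.6, 31.7, 68.1), total = 134.4.
Joint mode component: (α_{S3}−1)/(Σα−K) = 67.1/131.4 = 0.5107.

0.5107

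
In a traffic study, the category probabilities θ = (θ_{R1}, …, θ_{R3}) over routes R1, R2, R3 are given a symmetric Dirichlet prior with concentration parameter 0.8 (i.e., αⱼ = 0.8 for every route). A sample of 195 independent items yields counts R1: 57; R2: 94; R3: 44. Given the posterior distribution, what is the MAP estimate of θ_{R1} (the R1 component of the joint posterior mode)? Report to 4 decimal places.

The Dirichlet prior is conjugate to the Multinomial likelihood: each posterior αⱼ = prior αⱼ + observed count nⱼ.
Posterior concentration: (57.8, 94.8, 44.8), total = 197.4.
Joint mode component: (α_{R1}−1)/(Σα−K) = 56.8/194.4 = 0.2922.

0.2922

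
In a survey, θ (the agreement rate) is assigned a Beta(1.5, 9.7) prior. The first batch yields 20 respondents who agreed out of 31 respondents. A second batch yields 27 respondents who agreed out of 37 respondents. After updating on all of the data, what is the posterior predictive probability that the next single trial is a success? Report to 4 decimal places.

The Beta prior is conjugate to a Binomial/Bernoulli likelihood; the update adds successes to α and failures to β.
After batch 1: Beta(1.5+20, 9.7+11) = Beta(21.5, 20.7).
After batch 2: Beta(21.5+27, 20.7+10) = Beta(48.5, 30.7).
For a single future Bernoulli trial, P(success | data) = α/(α+β) = 0.6124.

0.6124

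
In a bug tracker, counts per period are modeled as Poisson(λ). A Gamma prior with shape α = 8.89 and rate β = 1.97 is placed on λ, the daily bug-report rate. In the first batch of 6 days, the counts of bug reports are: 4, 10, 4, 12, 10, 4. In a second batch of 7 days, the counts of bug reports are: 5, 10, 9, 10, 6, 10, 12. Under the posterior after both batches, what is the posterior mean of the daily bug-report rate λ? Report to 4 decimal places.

With a Gamma(shape α, rate β) prior, the Poisson likelihood is conjugate: the posterior is Gamma(α + ΣXᵢ, β + n).
Batch 1: sum of counts S = 44 over n = 6 days.
After batch 1: Gamma(α+S, β+n) = Gamma(8.89+44, 1.97+6) = Gamma(52.89, 7.97).
Batch 2: sum of counts S = 62 over n = 7 days.
After batch 2: Gamma(α+S, β+n) = Gamma(52.89+62, 7.97+7) = Gamma(114.89, 14.97).
Posterior mean = α/β = 114.89/14.97 = 7.6747.

7.6747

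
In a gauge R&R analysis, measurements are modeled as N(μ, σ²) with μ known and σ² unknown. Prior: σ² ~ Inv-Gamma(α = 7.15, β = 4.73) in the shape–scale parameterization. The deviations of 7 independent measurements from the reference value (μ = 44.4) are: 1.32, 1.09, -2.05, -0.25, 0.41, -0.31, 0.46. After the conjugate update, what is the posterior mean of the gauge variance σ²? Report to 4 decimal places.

With known mean μ and an Inverse-Gamma(α, β) prior on σ², the Normal likelihood is conjugate: posterior is Inv-Gamma(α + n/2, β + Σ(xᵢ−μ)²/2).
Σ(xᵢ−μ)² = (1.32)² + (1.09)² + (-2.05)² + (-0.25)² + (0.41)² + (-0.31)² + (0.46)² = 7.6713.
Posterior: Inv-Gamma(7.15 + 7/2, 4.73 + 7.6713/2) = Inv-Gamma(10.65, 8.56565).
E[σ²|data] = β/(α−1) = 8.56565/9.65 = 0.8876.

0.8876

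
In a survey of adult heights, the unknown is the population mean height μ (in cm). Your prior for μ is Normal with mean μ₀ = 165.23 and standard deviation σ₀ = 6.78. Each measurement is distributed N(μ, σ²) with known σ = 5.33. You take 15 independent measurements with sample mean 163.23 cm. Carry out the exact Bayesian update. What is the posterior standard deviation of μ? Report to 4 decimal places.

For Normal data with known variance σ², a Normal(μ₀, σ₀²) prior on μ is conjugate. Posterior precision = 1/σ₀² + n/σ²; posterior mean is the precision-weighted average of μ₀ and x̄.
σ₀² = 6.78² = 45.9684, σ² = 5.33² = 28.4089; σ² + n·σ₀² = 28.4089 + 15·45.9684 = 717.9349.
Posterior precision = 1/σ₀² + n/σ² = 1/45.9684 + 15/28.4089 = (σ² + n·σ₀²)/(σ₀²σ²) = 717.9349/(45.9684·28.4089); posterior variance σₙ² = σ₀²σ²/(σ² + n·σ₀²) = 45.9684·28.4089/717.9349 = 1.818983.
Posterior SD = √σₙ² = √(45.9684·28.4089/717.9349) = 1.3487.

1.3487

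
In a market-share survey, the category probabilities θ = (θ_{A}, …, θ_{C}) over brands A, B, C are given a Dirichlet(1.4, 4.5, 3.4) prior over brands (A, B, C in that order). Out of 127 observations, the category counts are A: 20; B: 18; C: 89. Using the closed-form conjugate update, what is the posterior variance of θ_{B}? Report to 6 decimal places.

The Dirichlet prior is conjugate to the Multinomial likelihood: each posterior αⱼ = prior αⱼ + observed count nⱼ.
Posterior concentration: (21.4, 22.5, 92.4), total = 136.3.
Var[θ_j] = α_j(Σα−α_j)/((Σα)²(Σα+1)) = 22.5·113.8/(136.3²·137.3) = 0.001004.

0.001004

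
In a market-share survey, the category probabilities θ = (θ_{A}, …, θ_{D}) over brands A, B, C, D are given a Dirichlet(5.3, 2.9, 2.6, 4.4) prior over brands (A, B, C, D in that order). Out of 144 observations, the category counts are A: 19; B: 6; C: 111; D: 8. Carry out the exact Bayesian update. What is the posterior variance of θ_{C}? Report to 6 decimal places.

The Dirichlet prior is conjugate to the Multinomial likelihood: each posterior αⱼ = prior αⱼ + observed count nⱼ.
Posterior concentration: (24.3, 8.9, 113.6, 12.4), total = 159.2.
Var[θ_j] = α_j(Σα−α_j)/((Σα)²(Σα+1)) = 113.6·45.6/(159.2²·160.2) = 0.001276.

0.001276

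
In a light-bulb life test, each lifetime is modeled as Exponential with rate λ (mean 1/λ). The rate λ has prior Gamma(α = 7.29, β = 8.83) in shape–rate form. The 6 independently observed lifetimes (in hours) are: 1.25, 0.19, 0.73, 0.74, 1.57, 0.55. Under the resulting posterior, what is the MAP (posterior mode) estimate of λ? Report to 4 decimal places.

With a Gamma(shape α, rate β) prior on the exponential rate λ, the posterior after n observations with total T = Σxᵢ is Gamma(α+n, β+T).
Sum of observations T = 5.03 hours; n = 6.
Posterior: Gamma(7.29+6, 8.83+5.03) = Gamma(13.29, 13.86).
Mode = (α−1)/β = 0.8867.

0.8867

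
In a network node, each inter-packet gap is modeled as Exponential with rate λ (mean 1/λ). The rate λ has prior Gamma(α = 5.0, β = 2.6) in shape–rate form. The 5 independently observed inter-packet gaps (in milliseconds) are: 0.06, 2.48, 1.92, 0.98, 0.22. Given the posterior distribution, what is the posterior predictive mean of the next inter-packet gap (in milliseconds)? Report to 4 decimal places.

With a Gamma(shape α, rate β) prior on the exponential rate λ, the posterior after n observations with total T = Σxᵢ is Gamma(α+n, β+T).
Sum of observations T = 5.66 milliseconds; n = 5.
Posterior: Gamma(5.0+5, 2.6+5.66) = Gamma(10.0, 8.26).
The predictive distribution for the next observation is Lomax; its mean is β/(α−1) = 8.26/9.0 = 0.9178.

0.9178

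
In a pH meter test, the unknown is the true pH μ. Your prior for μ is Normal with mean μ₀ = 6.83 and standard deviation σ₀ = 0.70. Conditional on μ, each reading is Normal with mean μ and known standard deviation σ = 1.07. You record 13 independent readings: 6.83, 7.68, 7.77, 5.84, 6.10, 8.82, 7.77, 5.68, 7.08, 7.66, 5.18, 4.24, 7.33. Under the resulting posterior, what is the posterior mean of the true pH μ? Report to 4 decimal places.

6.7772

For Normal data with known variance σ², a Normal(μ₀, σ₀²) prior on μ is conjugate. Posterior precision = 1/σ₀² + n/σ²; posterior mean is the precision-weighted average of μ₀ and x̄.
Σxᵢ = 6.83 + 7.68 + 7.77 + 5.84 + 6.10 + 8.82 + 7.77 + 5.68 + 7.08 + 7.66 + 5.18 + 4.24 + 7.33 = 87.98, so n·x̄ = 87.98.
σ₀² = 0.70² = 0.49, σ² = 1.07² = 1.1449; σ² + n·σ₀² = 1.1449 + 13·0.49 = 7.5149.
Posterior mean = (μ₀/σ₀² + n·x̄/σ²)/(1/σ₀² + n/σ²) = (σ²·μ₀ + σ₀²·n·x̄)/(σ² + n·σ₀²) = (1.1449·6.83 + 0.49·87.98)/7.5149 = 50.929867/7.5149 = 6.7772.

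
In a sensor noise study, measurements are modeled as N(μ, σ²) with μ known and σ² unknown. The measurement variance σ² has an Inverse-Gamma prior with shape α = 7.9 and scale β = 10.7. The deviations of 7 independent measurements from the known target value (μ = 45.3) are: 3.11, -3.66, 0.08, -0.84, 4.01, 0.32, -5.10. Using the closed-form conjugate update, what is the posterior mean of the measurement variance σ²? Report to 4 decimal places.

4.2006

With known mean μ and an Inverse-Gamma(α, β) prior on σ², the Normal likelihood is conjugate: posterior is Inv-Gamma(α + n/2, β + Σ(xᵢ−μ)²/2).
Σ(xᵢ−μ)² = (3.11)² + (-3.66)² + (0.08)² + (-0.84)² + (4.01)² + (0.32)² + (-5.10)² = 65.9722.
Posterior: Inv-Gamma(7.9 + 7/2, 10.7 + 65.9722/2) = Inv-Gamma(11.40, 43.68610).
E[σ²|data] = β/(α−1) = 43.68610/10.40 = 4.2006.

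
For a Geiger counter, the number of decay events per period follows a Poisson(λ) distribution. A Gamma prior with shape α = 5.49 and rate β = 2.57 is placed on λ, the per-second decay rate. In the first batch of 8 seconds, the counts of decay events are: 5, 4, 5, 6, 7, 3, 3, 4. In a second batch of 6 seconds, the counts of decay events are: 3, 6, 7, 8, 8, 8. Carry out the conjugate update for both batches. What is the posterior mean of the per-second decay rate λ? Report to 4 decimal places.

With a Gamma(shape α, rate β) prior, the Poisson likelihood is conjugate: the posterior is Gamma(α + ΣXᵢ, β + n).
Batch 1: sum of counts S = 37 over n = 8 seconds.
After batch 1: Gamma(α+S, β+n) = Gamma(5.49+37, 2.57+8) = Gamma(42.49, 10.57).
Batch 2: sum of counts S = 40 over n = 6 seconds.
After batch 2: Gamma(α+S, β+n) = Gamma(42.49+40, 10.57+6) = Gamma(82.49, 16.57).
Posterior mean = α/β = 82.49/16.57 = 4.9783.

4.9783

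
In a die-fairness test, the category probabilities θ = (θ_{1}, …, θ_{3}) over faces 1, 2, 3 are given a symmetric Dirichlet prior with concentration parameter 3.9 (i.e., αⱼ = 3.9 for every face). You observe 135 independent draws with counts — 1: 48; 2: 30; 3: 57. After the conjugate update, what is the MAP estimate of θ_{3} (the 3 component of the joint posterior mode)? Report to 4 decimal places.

The Dirichlet prior is conjugate to the Multinomial likelihood: each posterior αⱼ = prior αⱼ + observed count nⱼ.
Posterior concentration: (51.9, 33.9, 60.9), total = 146.7.
Joint mode component: (α_{3}−1)/(Σα−K) = 59.9/143.7 = 0.4168.

0.4168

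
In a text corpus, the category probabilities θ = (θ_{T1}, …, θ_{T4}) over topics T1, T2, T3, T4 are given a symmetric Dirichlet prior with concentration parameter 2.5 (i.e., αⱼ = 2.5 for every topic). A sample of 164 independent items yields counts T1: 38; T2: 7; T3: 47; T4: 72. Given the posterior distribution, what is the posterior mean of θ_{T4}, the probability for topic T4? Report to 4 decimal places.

The Dirichlet prior is conjugate to the Multinomial likelihood: each posterior αⱼ = prior αⱼ + observed count nⱼ.
Posterior concentration: (40.5, 9.5, 49.5, 74.5), total = 174.0.
E[θ_{T4}|data] = α_{T4}/Σα = 74.5/174.0 = 0.4282.

0.4282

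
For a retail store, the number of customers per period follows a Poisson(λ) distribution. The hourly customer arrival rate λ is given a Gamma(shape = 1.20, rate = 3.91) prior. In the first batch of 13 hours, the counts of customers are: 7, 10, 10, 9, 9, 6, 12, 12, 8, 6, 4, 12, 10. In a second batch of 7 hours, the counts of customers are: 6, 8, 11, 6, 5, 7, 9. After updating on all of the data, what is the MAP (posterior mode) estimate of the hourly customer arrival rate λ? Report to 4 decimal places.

With a Gamma(shape α, rate β) prior, the Poisson likelihood is conjugate: the posterior is Gamma(α + ΣXᵢ, β + n).
Batch 1: sum of counts S = 115 over n = 13 hours.
After batch 1: Gamma(α+S, β+n) = Gamma(1.20+115, 3.91+13) = Gamma(116.20, 16.91).
Batch 2: sum of counts S = 52 over n = 7 hours.
After batch 2: Gamma(α+S, β+n) = Gamma(116.20+52, 16.91+7) = Gamma(168.20, 23.91).
Mode of Gamma(α,β) for α≥1 is (α−1)/β = 167.20/23.91 = 6.9929.

6.9929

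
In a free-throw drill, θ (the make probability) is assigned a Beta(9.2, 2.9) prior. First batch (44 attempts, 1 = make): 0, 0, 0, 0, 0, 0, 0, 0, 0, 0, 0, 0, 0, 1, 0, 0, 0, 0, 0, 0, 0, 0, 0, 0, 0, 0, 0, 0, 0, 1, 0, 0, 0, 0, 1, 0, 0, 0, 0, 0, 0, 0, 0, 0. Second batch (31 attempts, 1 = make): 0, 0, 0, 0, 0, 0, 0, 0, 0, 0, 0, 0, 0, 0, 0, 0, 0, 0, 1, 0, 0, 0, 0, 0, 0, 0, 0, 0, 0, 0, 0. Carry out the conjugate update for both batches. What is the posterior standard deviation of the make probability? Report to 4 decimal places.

The Beta prior is conjugate to a Binomial/Bernoulli likelihood; the update adds successes to α and failures to β.
After batch 1: Beta(9.2+3, 2.9+41) = Beta(12.2, 43.9).
After batch 2: Beta(12.2+1, 43.9+30) = Beta(13.2, 73.9).
Var = αβ/((α+β)²(α+β+1)) = 13.2·73.9/(87.1²·88.1) = 0.00145951; SD = √0.00145951 = 0.0382.

0.0382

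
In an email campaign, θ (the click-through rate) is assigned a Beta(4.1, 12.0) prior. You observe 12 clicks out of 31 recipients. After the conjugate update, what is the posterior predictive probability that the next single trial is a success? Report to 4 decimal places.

The Beta prior is conjugate to a Binomial/Bernoulli likelihood; the update adds successes to α and failures to β.
Posterior: Beta(α+k, β+n−k) = Beta(4.1+12, 12.0+19) = Beta(16.1, 31.0).
For a single future Bernoulli trial, P(success | data) = α/(α+β) = 0.3418.

0.3418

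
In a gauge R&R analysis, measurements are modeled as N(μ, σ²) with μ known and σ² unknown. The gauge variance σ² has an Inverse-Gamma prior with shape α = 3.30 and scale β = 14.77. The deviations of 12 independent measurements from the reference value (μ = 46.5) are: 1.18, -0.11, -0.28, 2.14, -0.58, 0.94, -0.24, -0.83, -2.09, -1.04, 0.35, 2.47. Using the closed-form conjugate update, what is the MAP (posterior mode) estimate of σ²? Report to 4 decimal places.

2.3904

With known mean μ and an Inverse-Gamma(α, β) prior on σ², the Normal likelihood is conjugate: posterior is Inv-Gamma(α + n/2, β + Σ(xᵢ−μ)²/2).
Σ(xᵢ−μ)² = (1.18)² + (-0.11)² + (-0.28)² + (2.14)² + (-0.58)² + (0.94)² + (-0.24)² + (-0.83)² + (-2.09)² + (-1.04)² + (0.35)² + (2.47)² = 19.7021.
Posterior: Inv-Gamma(3.30 + 12/2, 14.77 + 19.7021/2) = Inv-Gamma(9.30, 24.62105).
Mode = β/(α+1) = 24.62105/10.30 = 2.3904.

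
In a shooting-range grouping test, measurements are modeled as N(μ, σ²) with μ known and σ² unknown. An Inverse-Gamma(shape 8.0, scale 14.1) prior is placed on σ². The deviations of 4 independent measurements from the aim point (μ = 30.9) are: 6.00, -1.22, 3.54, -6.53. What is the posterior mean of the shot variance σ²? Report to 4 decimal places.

6.7145

With known mean μ and an Inverse-Gamma(α, β) prior on σ², the Normal likelihood is conjugate: posterior is Inv-Gamma(α + n/2, β + Σ(xᵢ−μ)²/2).
Σ(xᵢ−μ)² = (6.00)² + (-1.22)² + (3.54)² + (-6.53)² = 92.6609.
Posterior: Inv-Gamma(8.0 + 4/2, 14.1 + 92.6609/2) = Inv-Gamma(10.00, 60.43045).
E[σ²|data] = β/(α−1) = 60.43045/9.00 = 6.7145.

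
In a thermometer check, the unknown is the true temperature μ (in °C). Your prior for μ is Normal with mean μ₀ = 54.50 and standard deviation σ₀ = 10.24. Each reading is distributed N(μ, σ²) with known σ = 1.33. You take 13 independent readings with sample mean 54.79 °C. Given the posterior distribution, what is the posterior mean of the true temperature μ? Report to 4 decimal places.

54.7896

For Normal data with known variance σ², a Normal(μ₀, σ₀²) prior on μ is conjugate. Posterior precision = 1/σ₀² + n/σ²; posterior mean is the precision-weighted average of μ₀ and x̄.
n·x̄ = 13·54.79 = 712.27.
σ₀² = 10.24² = 104.8576, σ² = 1.33² = 1.7689; σ² + n·σ₀² = 1.7689 + 13·104.8576 = 1364.9177.
Posterior mean = (μ₀/σ₀² + n·x̄/σ²)/(1/σ₀² + n/σ²) = (σ²·μ₀ + σ₀²·n·x̄)/(σ² + n·σ₀²) = (1.7689·54.50 + 104.8576·712.27)/1364.9177 = 74783.327802/1364.9177 = 54.7896.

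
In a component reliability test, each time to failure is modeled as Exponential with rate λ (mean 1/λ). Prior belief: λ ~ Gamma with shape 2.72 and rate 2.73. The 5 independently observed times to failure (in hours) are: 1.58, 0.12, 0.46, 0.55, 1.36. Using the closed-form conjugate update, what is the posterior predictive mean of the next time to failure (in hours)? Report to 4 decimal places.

With a Gamma(shape α, rate β) prior on the exponential rate λ, the posterior after n observations with total T = Σxᵢ is Gamma(α+n, β+T).
Sum of observations T = 4.07 hours; n = 5.
Posterior: Gamma(2.72+5, 2.73+4.07) = Gamma(7.72, 6.80).
The predictive distribution for the next observation is Lomax; its mean is β/(α−1) = 6.80/6.72 = 1.0119.

1.0119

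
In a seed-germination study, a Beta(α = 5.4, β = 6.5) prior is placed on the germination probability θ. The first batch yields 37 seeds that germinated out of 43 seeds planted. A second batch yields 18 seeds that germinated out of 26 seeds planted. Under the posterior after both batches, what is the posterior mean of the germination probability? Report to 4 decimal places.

The Beta prior is conjugate to a Binomial/Bernoulli likelihood; the update adds successes to α and failures to β.
After batch 1: Beta(5.4+37, 6.5+6) = Beta(42.4, 12.5).
After batch 2: Beta(42.4+18, 12.5+8) = Beta(60.4, 20.5).
Posterior mean = α/(α+β) = 60.4/80.9 = 0.7466.

0.7466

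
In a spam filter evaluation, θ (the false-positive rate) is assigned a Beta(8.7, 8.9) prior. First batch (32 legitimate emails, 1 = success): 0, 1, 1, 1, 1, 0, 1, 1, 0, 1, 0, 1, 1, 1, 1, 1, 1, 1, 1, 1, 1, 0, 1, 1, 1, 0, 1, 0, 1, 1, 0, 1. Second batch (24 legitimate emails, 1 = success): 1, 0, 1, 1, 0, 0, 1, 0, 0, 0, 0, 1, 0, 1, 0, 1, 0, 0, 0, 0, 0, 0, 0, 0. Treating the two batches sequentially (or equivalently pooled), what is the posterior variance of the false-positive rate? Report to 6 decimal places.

The Beta prior is conjugate to a Binomial/Bernoulli likelihood; the update adds successes to α and failures to β.
After batch 1: Beta(8.7+24, 8.9+8) = Beta(32.7, 16.9).
After batch 2: Beta(32.7+7, 16.9+17) = Beta(39.7, 33.9).
Var = αβ/((α+β)²(α+β+1)) = 39.7·33.9/(73.6²·74.6) = 0.003330.

0.003330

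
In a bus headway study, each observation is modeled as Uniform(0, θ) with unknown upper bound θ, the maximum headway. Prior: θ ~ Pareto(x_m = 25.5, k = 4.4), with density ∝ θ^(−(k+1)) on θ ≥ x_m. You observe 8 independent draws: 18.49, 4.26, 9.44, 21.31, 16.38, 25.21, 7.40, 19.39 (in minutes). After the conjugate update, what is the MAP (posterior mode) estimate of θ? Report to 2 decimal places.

25.50

A Pareto(scale x_m, shape k) prior on the upper bound θ of Uniform(0, θ) is conjugate: posterior is Pareto(max(x_m, max xᵢ), k + n).
Sample maximum = 25.21; prior scale x_m = 25.5 → posterior scale = max = 25.50.
Posterior shape = 4.4 + 8 = 12.4.
The Pareto density is decreasing on [x_m, ∞), so the mode is x_m = 25.50.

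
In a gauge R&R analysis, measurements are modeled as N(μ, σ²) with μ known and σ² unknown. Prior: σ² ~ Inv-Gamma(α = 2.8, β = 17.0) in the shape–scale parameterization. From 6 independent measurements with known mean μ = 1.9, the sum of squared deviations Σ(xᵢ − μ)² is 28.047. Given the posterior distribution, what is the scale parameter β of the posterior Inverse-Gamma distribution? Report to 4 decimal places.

With known mean μ and an Inverse-Gamma(α, β) prior on σ², the Normal likelihood is conjugate: posterior is Inv-Gamma(α + n/2, β + Σ(xᵢ−μ)²/2).
Posterior: Inv-Gamma(2.8 + 6/2, 17.0 + 28.047/2) = Inv-Gamma(5.80, 31.0235).
Posterior β = 31.0235.

31.0235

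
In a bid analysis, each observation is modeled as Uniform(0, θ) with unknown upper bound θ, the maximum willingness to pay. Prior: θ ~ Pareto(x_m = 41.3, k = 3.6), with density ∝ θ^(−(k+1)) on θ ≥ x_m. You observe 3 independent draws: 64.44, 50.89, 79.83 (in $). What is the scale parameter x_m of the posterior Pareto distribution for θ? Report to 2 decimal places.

A Pareto(scale x_m, shape k) prior on the upper bound θ of Uniform(0, θ) is conjugate: posterior is Pareto(max(x_m, max xᵢ), k + n).
Sample maximum = 79.83; prior scale x_m = 41.3 → posterior scale = max = 79.83.
Posterior shape = 3.6 + 3 = 6.6.
Posterior scale x_m = 79.83.

79.83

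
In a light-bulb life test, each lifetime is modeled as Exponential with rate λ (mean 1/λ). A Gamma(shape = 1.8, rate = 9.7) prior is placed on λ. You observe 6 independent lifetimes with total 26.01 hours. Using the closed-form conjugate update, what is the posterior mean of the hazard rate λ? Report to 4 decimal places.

0.2184

With a Gamma(shape α, rate β) prior on the exponential rate λ, the posterior after n observations with total T = Σxᵢ is Gamma(α+n, β+T).
Posterior: Gamma(1.8+6, 9.7+26.01) = Gamma(7.8, 35.71).
Posterior mean of λ = α/β = 7.8/35.71 = 0.2184.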